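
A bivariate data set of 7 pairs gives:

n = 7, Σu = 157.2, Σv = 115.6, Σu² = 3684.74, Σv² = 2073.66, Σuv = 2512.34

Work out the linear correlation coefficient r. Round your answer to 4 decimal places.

r = (nΣuv − ΣuΣv) / √[(nΣu² − (Σu)²)(nΣv² − (Σv)²)]
Numerator: 7×2512.34 − 157.2×115.6 = -585.94
Denominator: √[(25793.18 − 24711.84)(14515.62 − 13363.36)] = √[1081.34 × 1152.26] = 1116.2369
r = -585.94 / 1116.2369 ≈ -0.5249

-0.5249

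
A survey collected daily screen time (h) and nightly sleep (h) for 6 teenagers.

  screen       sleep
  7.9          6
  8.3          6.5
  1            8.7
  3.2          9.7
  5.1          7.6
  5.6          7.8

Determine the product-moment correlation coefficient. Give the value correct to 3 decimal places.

-0.865

n = 6, Σx = 31.1, Σy = 46.3, Σx² = 199.91, Σy² = 366.63, Σxy = 223.53
nΣxy − ΣxΣy = 1341.18 − 1439.93 = -98.75
nΣx² − (Σx)² = 1199.46 − 967.21 = 232.25; nΣy² − (Σy)² = 2199.78 − 2143.69 = 56.09
r = -98.75 / √(232.25 × 56.09) = -98.75 / 114.1355 ≈ -0.865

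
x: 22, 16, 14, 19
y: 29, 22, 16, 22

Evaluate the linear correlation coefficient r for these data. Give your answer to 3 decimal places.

0.936

n = 4, Σx = 71, Σy = 89, Σx² = 1297, Σy² = 2065, Σxy = 1632
nΣxy − ΣxΣy = 6528 − 6319 = 209
nΣx² − (Σx)² = 5188 − 5041 = 147; nΣy² − (Σy)² = 8260 − 7921 = 339
r = 209 / √(147 × 339) = 209 / 223.2331 ≈ 0.936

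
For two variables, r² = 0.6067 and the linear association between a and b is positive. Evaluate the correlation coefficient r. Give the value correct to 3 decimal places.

0.779

|r| = √0.6067 = 0.779
The association is positive, so r = 0.779.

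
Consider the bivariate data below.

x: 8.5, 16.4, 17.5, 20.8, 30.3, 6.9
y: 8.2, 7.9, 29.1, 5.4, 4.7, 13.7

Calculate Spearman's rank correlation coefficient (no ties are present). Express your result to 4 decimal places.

Rank x: 2, 3, 4, 5, 6, 1
Rank y: 4, 3, 6, 2, 1, 5
d = rank(x) − rank(y): -2, 0, -2, 3, 5, -4; Σd² = 58
ρ = 1 − 6Σd² / [n(n²−1)] = 1 − 6×58 / (6×35) = 1 − 348/210 ≈ -0.6571

-0.6571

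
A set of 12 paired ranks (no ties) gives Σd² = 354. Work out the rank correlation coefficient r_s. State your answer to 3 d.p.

-0.238

ρ = 1 − 6Σd² / [n(n²−1)] = 1 − 6×354 / (12×143)
  = 1 − 2124/1716 = 1 − 1.2378 ≈ -0.238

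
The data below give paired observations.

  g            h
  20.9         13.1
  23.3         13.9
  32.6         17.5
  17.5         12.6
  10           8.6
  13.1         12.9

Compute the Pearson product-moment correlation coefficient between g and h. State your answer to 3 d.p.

0.924

n = 6, Σg = 117.4, Σh = 78.6, Σg² = 2620.32, Σh² = 1070.2, Σgh = 1643.65
nΣgh − ΣgΣh = 9861.9 − 9227.64 = 634.26
nΣg² − (Σg)² = 15721.92 − 13782.76 = 1939.16; nΣh² − (Σh)² = 6421.2 − 6177.96 = 243.24
r = 634.26 / √(1939.16 × 243.24) = 634.26 / 686.7906 ≈ 0.924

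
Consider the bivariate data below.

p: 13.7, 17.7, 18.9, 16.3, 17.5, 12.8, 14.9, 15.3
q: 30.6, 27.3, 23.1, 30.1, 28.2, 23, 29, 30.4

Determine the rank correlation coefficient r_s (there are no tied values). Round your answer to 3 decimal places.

-0.262

Rank p: 2, 7, 8, 5, 6, 1, 3, 4
Rank q: 8, 3, 2, 6, 4, 1, 5, 7
d = rank(p) − rank(q): -6, 4, 6, -1, 2, 0, -2, -3; Σd² = 106
ρ = 1 − 6Σd² / [n(n²−1)] = 1 − 6×106 / (8×63) = 1 − 636/504 ≈ -0.262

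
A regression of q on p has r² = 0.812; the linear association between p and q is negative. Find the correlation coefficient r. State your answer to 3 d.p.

-0.901

|r| = √0.812 = 0.901
The association is negative, so r = −0.901.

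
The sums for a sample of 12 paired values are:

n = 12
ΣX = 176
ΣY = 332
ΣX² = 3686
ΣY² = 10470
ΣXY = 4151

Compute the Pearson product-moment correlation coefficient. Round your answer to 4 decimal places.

-0.6030

r = (nΣXY − ΣXΣY) / √[(nΣX² − (ΣX)²)(nΣY² − (ΣY)²)]
Numerator: 12×4151 − 176×332 = -8620
Denominator: √[(44232 − 30976)(125640 − 110224)] = √[13256 × 15416] = 14295.2613
r = -8620 / 14295.2613 ≈ -0.6030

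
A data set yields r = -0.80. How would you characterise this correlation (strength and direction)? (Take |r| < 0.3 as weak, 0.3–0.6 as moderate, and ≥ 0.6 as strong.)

r = -0.80 < 0 so the relationship is negative.
|r| = 0.80, which falls in the strong range.

strong negative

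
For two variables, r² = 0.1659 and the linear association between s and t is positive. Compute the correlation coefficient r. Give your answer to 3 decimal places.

0.407

|r| = √0.1659 = 0.407
The association is positive, so r = 0.407.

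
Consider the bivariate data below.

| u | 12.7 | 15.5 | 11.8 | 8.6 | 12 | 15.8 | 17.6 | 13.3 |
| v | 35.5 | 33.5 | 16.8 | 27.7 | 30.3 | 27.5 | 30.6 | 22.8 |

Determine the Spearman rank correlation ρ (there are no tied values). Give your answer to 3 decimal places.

0.286

Rank u: 4, 6, 2, 1, 3, 7, 8, 5
Rank v: 8, 7, 1, 4, 5, 3, 6, 2
d = rank(u) − rank(v): -4, -1, 1, -3, -2, 4, 2, 3; Σd² = 60
ρ = 1 − 6Σd² / [n(n²−1)] = 1 − 6×60 / (8×63) = 1 − 360/504 ≈ 0.286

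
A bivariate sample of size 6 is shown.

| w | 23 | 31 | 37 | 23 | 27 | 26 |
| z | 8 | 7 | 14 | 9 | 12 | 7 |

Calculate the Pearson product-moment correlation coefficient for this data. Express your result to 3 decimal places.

n = 6, Σw = 167, Σz = 57, Σw² = 4793, Σz² = 583, Σwz = 1632
nΣwz − ΣwΣz = 9792 − 9519 = 273
nΣw² − (Σw)² = 28758 − 27889 = 869; nΣz² − (Σz)² = 3498 − 3249 = 249
r = 273 / √(869 × 249) = 273 / 465.1677 ≈ 0.587

0.587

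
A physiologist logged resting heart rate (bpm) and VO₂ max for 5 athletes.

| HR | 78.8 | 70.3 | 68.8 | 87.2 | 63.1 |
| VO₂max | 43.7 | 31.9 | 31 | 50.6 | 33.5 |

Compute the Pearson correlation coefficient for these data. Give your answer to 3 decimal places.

0.927

n = 5, Σx = 368.2, Σy = 190.7, Σx² = 27470.42, Σy² = 7570.91, Σxy = 14345.1
nΣxy − ΣxΣy = 71725.5 − 70215.74 = 1509.76
nΣx² − (Σx)² = 137352.1 − 135571.24 = 1780.86; nΣy² − (Σy)² = 37854.55 − 36366.49 = 1488.06
r = 1509.76 / √(1780.86 × 1488.06) = 1509.76 / 1627.8902 ≈ 0.927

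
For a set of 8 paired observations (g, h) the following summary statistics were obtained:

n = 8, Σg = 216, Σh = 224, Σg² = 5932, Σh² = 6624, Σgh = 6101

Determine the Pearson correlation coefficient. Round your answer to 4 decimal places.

0.2825

r = (nΣgh − ΣgΣh) / √[(nΣg² − (Σg)²)(nΣh² − (Σh)²)]
Numerator: 8×6101 − 216×224 = 424
Denominator: √[(47456 − 46656)(52992 − 50176)] = √[800 × 2816] = 1500.9330
r = 424 / 1500.9330 ≈ 0.2825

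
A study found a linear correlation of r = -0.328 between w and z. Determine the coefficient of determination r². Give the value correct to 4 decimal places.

r² = (-0.328)² = 0.1076

0.1076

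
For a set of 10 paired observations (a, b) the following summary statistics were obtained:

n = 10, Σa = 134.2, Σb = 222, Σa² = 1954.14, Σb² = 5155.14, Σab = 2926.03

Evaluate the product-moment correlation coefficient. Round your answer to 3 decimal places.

-0.286

r = (nΣab − ΣaΣb) / √[(nΣa² − (Σa)²)(nΣb² − (Σb)²)]
Numerator: 10×2926.03 − 134.2×222 = -532.1
Denominator: √[(19541.4 − 18009.64)(51551.4 − 49284)] = √[1531.76 × 2267.4] = 1863.6289
r = -532.1 / 1863.6289 ≈ -0.286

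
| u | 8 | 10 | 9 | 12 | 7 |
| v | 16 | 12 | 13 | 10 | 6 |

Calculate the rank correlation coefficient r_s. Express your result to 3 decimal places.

Rank u: 2, 4, 3, 5, 1
Rank v: 5, 3, 4, 2, 1
d = rank(u) − rank(v): -3, 1, -1, 3, 0; Σd² = 20
ρ = 1 − 6Σd² / [n(n²−1)] = 1 − 6×20 / (5×24) = 1 − 120/120 ≈ 0.000

0.000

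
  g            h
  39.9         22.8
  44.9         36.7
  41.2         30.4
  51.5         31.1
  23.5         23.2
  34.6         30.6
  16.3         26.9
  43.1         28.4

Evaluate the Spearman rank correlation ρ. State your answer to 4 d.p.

Rank g: 4, 7, 5, 8, 2, 3, 1, 6
Rank h: 1, 8, 5, 7, 2, 6, 3, 4
d = rank(g) − rank(h): 3, -1, 0, 1, 0, -3, -2, 2; Σd² = 28
ρ = 1 − 6Σd² / [n(n²−1)] = 1 − 6×28 / (8×63) = 1 − 168/504 ≈ 0.6667

0.6667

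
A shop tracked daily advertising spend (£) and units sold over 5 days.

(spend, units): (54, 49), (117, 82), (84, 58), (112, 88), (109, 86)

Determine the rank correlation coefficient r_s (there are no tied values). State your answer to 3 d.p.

Rank spend: 1, 5, 2, 4, 3
Rank units: 1, 3, 2, 5, 4
d = rank(spend) − rank(units): 0, 2, 0, -1, -1; Σd² = 6
ρ = 1 − 6Σd² / [n(n²−1)] = 1 − 6×6 / (5×24) = 1 − 36/120 ≈ 0.700

0.700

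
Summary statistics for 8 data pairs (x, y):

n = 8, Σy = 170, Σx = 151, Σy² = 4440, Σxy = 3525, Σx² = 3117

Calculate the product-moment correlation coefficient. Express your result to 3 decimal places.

0.673

r = (nΣxy − ΣxΣy) / √[(nΣx² − (Σx)²)(nΣy² − (Σy)²)]
Numerator: 8×3525 − 151×170 = 2530
Denominator: √[(24936 − 22801)(35520 − 28900)] = √[2135 × 6620] = 3759.4813
r = 2530 / 3759.4813 ≈ 0.673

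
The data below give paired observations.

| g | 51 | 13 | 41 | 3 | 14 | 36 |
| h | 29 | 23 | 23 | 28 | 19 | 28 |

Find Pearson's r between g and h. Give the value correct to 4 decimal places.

n = 6, Σg = 158, Σh = 150, Σg² = 5952, Σh² = 3828, Σgh = 4079
nΣgh − ΣgΣh = 24474 − 23700 = 774
nΣg² − (Σg)² = 35712 − 24964 = 10748; nΣh² − (Σh)² = 22968 − 22500 = 468
r = 774 / √(10748 × 468) = 774 / 2242.7804 ≈ 0.3451

0.3451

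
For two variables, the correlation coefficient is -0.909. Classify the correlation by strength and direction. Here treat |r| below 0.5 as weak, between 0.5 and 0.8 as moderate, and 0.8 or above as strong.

r = -0.909 < 0 so the relationship is negative.
|r| = 0.909, which falls in the strong range.

strong negative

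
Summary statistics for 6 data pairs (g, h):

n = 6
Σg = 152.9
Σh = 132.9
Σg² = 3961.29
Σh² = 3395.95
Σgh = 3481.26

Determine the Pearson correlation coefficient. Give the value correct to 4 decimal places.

r = (nΣgh − ΣgΣh) / √[(nΣg² − (Σg)²)(nΣh² − (Σh)²)]
Numerator: 6×3481.26 − 152.9×132.9 = 567.15
Denominator: √[(23767.74 − 23378.41)(20375.7 − 17662.41)] = √[389.33 × 2713.29] = 1027.7963
r = 567.15 / 1027.7963 ≈ 0.5518

0.5518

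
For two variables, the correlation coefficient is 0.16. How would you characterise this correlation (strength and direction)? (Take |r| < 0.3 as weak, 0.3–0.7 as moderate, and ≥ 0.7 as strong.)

r = 0.16 > 0 so the relationship is positive.
|r| = 0.16, which falls in the weak range.

weak positive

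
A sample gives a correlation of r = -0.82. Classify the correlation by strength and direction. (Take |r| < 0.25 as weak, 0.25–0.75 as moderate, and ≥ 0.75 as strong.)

strong negative

r = -0.82 < 0 so the relationship is negative.
|r| = 0.82, which falls in the strong range.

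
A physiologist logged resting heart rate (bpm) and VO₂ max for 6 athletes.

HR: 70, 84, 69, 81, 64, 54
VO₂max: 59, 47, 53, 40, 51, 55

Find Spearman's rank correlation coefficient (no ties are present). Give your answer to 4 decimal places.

-0.5429

Rank HR: 4, 6, 3, 5, 2, 1
Rank VO₂max: 6, 2, 4, 1, 3, 5
d = rank(HR) − rank(VO₂max): -2, 4, -1, 4, -1, -4; Σd² = 54
ρ = 1 − 6Σd² / [n(n²−1)] = 1 − 6×54 / (6×35) = 1 − 324/210 ≈ -0.5429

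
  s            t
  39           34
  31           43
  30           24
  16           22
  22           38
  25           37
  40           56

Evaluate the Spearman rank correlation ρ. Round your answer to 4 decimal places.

0.5714

Rank s: 6, 5, 4, 1, 2, 3, 7
Rank t: 3, 6, 2, 1, 5, 4, 7
d = rank(s) − rank(t): 3, -1, 2, 0, -3, -1, 0; Σd² = 24
ρ = 1 − 6Σd² / [n(n²−1)] = 1 − 6×24 / (7×48) = 1 − 144/336 ≈ 0.5714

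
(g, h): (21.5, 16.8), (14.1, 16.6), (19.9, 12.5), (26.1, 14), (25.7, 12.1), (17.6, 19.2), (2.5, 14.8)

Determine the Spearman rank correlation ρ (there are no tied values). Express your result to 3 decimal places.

-0.429

Rank g: 5, 2, 4, 7, 6, 3, 1
Rank h: 6, 5, 2, 3, 1, 7, 4
d = rank(g) − rank(h): -1, -3, 2, 4, 5, -4, -3; Σd² = 80
ρ = 1 − 6Σd² / [n(n²−1)] = 1 − 6×80 / (7×48) = 1 − 480/336 ≈ -0.429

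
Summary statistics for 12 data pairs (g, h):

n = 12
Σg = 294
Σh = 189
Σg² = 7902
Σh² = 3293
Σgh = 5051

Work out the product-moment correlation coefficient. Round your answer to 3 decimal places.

r = (nΣgh − ΣgΣh) / √[(nΣg² − (Σg)²)(nΣh² − (Σh)²)]
Numerator: 12×5051 − 294×189 = 5046
Denominator: √[(94824 − 86436)(39516 − 35721)] = √[8388 × 3795] = 5642.0262
r = 5046 / 5642.0262 ≈ 0.894

0.894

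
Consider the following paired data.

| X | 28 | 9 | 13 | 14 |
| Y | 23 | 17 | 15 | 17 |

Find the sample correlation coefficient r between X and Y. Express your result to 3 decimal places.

n = 4, ΣX = 64, ΣY = 72, ΣX² = 1230, ΣY² = 1332, ΣXY = 1230
nΣXY − ΣXΣY = 4920 − 4608 = 312
nΣX² − (ΣX)² = 4920 − 4096 = 824; nΣY² − (ΣY)² = 5328 − 5184 = 144
r = 312 / √(824 × 144) = 312 / 344.4648 ≈ 0.906

0.906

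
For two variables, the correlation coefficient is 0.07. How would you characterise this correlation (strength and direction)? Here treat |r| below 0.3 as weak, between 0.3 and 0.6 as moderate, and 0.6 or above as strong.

weak positive

r = 0.07 > 0 so the relationship is positive.
|r| = 0.07, which falls in the weak range.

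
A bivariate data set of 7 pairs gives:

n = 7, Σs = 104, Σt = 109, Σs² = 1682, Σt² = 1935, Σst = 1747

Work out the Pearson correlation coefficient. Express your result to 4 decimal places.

0.7073

r = (nΣst − ΣsΣt) / √[(nΣs² − (Σs)²)(nΣt² − (Σt)²)]
Numerator: 7×1747 − 104×109 = 893
Denominator: √[(11774 − 10816)(13545 − 11881)] = √[958 × 1664] = 1262.5815
r = 893 / 1262.5815 ≈ 0.7073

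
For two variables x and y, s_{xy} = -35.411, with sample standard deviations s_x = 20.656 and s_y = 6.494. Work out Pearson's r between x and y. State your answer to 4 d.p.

-0.2640

r = Cov(x,y) / (s_x · s_y) = -35.411 / (20.656 × 6.494)
  = -35.411 / 134.1401 ≈ -0.2640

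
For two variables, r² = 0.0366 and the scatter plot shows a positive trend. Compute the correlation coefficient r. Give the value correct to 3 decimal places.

|r| = √0.0366 = 0.191
The association is positive, so r = 0.191.

0.191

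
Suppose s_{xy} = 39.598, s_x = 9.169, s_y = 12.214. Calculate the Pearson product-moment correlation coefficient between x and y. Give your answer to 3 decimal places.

r = Cov(x,y) / (s_x · s_y) = 39.598 / (9.169 × 12.214)
  = 39.598 / 111.9902 ≈ 0.354

0.354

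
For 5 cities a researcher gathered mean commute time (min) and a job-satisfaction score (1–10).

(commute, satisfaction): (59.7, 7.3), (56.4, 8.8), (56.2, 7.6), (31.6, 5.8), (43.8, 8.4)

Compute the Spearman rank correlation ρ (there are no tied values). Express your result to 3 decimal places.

0.300

Rank commute: 5, 4, 3, 1, 2
Rank satisfaction: 2, 5, 3, 1, 4
d = rank(commute) − rank(satisfaction): 3, -1, 0, 0, -2; Σd² = 14
ρ = 1 − 6Σd² / [n(n²−1)] = 1 − 6×14 / (5×24) = 1 − 84/120 ≈ 0.300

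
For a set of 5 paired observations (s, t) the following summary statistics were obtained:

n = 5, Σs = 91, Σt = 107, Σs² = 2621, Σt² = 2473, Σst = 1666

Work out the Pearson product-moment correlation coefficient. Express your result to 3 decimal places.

r = (nΣst − ΣsΣt) / √[(nΣs² − (Σs)²)(nΣt² − (Σt)²)]
Numerator: 5×1666 − 91×107 = -1407
Denominator: √[(13105 − 8281)(12365 − 11449)] = √[4824 × 916] = 2102.0904
r = -1407 / 2102.0904 ≈ -0.669

-0.669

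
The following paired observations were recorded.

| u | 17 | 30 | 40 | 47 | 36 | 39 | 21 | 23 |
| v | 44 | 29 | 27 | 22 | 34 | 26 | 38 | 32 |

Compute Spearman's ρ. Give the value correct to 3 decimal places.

Rank u: 1, 4, 7, 8, 5, 6, 2, 3
Rank v: 8, 4, 3, 1, 6, 2, 7, 5
d = rank(u) − rank(v): -7, 0, 4, 7, -1, 4, -5, -2; Σd² = 160
ρ = 1 − 6Σd² / [n(n²−1)] = 1 − 6×160 / (8×63) = 1 − 960/504 ≈ -0.905

-0.905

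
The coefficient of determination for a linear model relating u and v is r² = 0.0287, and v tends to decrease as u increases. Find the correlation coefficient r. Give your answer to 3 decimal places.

-0.169

|r| = √0.0287 = 0.169
The association is negative, so r = −0.169.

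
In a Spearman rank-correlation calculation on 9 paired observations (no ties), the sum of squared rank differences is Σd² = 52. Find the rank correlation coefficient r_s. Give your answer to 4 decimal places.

0.5667

ρ = 1 − 6Σd² / [n(n²−1)] = 1 − 6×52 / (9×80)
  = 1 − 312/720 = 1 − 0.43333 ≈ 0.5667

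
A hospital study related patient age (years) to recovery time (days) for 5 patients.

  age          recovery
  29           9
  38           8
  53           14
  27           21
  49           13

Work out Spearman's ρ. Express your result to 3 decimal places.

-0.100

Rank age: 2, 3, 5, 1, 4
Rank recovery: 2, 1, 4, 5, 3
d = rank(age) − rank(recovery): 0, 2, 1, -4, 1; Σd² = 22
ρ = 1 − 6Σd² / [n(n²−1)] = 1 − 6×22 / (5×24) = 1 − 132/120 ≈ -0.100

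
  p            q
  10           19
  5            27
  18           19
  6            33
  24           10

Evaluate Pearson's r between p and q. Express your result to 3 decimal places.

n = 5, Σp = 63, Σq = 108, Σp² = 1061, Σq² = 2640, Σpq = 1105
nΣpq − ΣpΣq = 5525 − 6804 = -1279
nΣp² − (Σp)² = 5305 − 3969 = 1336; nΣq² − (Σq)² = 13200 − 11664 = 1536
r = -1279 / √(1336 × 1536) = -1279 / 1432.5139 ≈ -0.893

-0.893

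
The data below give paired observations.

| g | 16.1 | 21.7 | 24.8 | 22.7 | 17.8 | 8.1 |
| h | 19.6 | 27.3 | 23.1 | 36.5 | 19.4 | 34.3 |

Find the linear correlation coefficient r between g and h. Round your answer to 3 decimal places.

-0.164

n = 6, Σg = 111.2, Σh = 160.2, Σg² = 2242.88, Σh² = 4548.16, Σgh = 2932.55
nΣgh − ΣgΣh = 17595.3 − 17814.24 = -218.94
nΣg² − (Σg)² = 13457.28 − 12365.44 = 1091.84; nΣh² − (Σh)² = 27288.96 − 25664.04 = 1624.92
r = -218.94 / √(1091.84 × 1624.92) = -218.94 / 1331.9732 ≈ -0.164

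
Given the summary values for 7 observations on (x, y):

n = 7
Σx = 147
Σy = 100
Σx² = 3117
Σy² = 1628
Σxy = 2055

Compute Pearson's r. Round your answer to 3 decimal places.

-0.582

r = (nΣxy − ΣxΣy) / √[(nΣx² − (Σx)²)(nΣy² − (Σy)²)]
Numerator: 7×2055 − 147×100 = -315
Denominator: √[(21819 − 21609)(11396 − 10000)] = √[210 × 1396] = 541.4425
r = -315 / 541.4425 ≈ -0.582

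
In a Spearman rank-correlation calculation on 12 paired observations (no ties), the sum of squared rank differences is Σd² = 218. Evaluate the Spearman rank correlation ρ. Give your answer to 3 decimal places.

0.238

ρ = 1 − 6Σd² / [n(n²−1)] = 1 − 6×218 / (12×143)
  = 1 − 1308/1716 = 1 − 0.7622 ≈ 0.238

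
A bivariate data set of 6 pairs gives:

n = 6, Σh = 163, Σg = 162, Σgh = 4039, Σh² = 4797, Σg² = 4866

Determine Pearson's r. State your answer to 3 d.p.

r = (nΣgh − ΣgΣh) / √[(nΣg² − (Σg)²)(nΣh² − (Σh)²)]
Numerator: 6×4039 − 162×163 = -2172
Denominator: √[(29196 − 26244)(28782 − 26569)] = √[2952 × 2213] = 2555.9296
r = -2172 / 2555.9296 ≈ -0.850

-0.850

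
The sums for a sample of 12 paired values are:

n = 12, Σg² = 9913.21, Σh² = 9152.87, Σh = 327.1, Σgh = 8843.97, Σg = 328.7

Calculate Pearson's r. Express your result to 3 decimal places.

r = (nΣgh − ΣgΣh) / √[(nΣg² − (Σg)²)(nΣh² − (Σh)²)]
Numerator: 12×8843.97 − 328.7×327.1 = -1390.13
Denominator: √[(118958.52 − 108043.69)(109834.44 − 106994.41)] = √[10914.83 × 2840.03] = 5567.6247
r = -1390.13 / 5567.6247 ≈ -0.250

-0.250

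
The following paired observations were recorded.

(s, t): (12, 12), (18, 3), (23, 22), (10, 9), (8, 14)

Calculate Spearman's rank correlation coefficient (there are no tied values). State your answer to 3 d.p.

Rank s: 3, 4, 5, 2, 1
Rank t: 3, 1, 5, 2, 4
d = rank(s) − rank(t): 0, 3, 0, 0, -3; Σd² = 18
ρ = 1 − 6Σd² / [n(n²−1)] = 1 − 6×18 / (5×24) = 1 − 108/120 ≈ 0.100

0.100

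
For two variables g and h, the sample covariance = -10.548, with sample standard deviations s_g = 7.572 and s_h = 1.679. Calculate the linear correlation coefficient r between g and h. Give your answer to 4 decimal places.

r = Cov(g,h) / (s_g · s_h) = -10.548 / (7.572 × 1.679)
  = -10.548 / 12.7134 ≈ -0.8297

-0.8297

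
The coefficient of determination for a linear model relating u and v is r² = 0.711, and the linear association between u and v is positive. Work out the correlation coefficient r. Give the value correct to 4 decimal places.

|r| = √0.711 = 0.8432
The association is positive, so r = 0.8432.

0.8432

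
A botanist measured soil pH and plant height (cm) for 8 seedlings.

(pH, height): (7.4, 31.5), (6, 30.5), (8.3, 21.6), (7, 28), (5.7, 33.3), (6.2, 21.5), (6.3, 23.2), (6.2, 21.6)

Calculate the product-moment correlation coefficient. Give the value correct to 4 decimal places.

-0.2408

n = 8, Σx = 53.1, Σy = 211.2, Σx² = 357.71, Σy² = 5749, Σxy = 1394.57
nΣxy − ΣxΣy = 11156.56 − 11214.72 = -58.16
nΣx² − (Σx)² = 2861.68 − 2819.61 = 42.07; nΣy² − (Σy)² = 45992 − 44605.44 = 1386.56
r = -58.16 / √(42.07 × 1386.56) = -58.16 / 241.5214 ≈ -0.2408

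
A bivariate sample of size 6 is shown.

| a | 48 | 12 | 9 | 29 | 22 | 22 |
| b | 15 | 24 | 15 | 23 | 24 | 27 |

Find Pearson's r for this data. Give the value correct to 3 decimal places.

-0.274

n = 6, Σa = 142, Σb = 128, Σa² = 4338, Σb² = 2860, Σab = 2932
nΣab − ΣaΣb = 17592 − 18176 = -584
nΣa² − (Σa)² = 26028 − 20164 = 5864; nΣb² − (Σb)² = 17160 − 16384 = 776
r = -584 / √(5864 × 776) = -584 / 2133.1817 ≈ -0.274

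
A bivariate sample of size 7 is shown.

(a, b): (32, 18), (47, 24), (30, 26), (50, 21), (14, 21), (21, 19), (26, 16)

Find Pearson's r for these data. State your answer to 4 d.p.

n = 7, Σa = 220, Σb = 145, Σa² = 7946, Σb² = 3075, Σab = 4643
nΣab − ΣaΣb = 32501 − 31900 = 601
nΣa² − (Σa)² = 55622 − 48400 = 7222; nΣb² − (Σb)² = 21525 − 21025 = 500
r = 601 / √(7222 × 500) = 601 / 1900.2631 ≈ 0.3163

0.3163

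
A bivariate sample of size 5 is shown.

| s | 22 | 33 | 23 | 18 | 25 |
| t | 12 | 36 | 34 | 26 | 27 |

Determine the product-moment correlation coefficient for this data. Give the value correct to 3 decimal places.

0.526

n = 5, Σs = 121, Σt = 135, Σs² = 3051, Σt² = 4001, Σst = 3377
nΣst − ΣsΣt = 16885 − 16335 = 550
nΣs² − (Σs)² = 15255 − 14641 = 614; nΣt² − (Σt)² = 20005 − 18225 = 1780
r = 550 / √(614 × 1780) = 550 / 1045.4281 ≈ 0.526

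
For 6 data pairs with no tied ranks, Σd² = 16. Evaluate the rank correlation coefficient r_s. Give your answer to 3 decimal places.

0.543

ρ = 1 − 6Σd² / [n(n²−1)] = 1 − 6×16 / (6×35)
  = 1 − 96/210 = 1 − 0.4571 ≈ 0.543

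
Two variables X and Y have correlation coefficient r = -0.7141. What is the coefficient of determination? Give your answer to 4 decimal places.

r² = (-0.7141)² = 0.5099

0.5099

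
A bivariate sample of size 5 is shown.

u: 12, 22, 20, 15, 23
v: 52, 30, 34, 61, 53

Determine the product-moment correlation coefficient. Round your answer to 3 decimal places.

n = 5, Σu = 92, Σv = 230, Σu² = 1782, Σv² = 11290, Σuv = 4098
nΣuv − ΣuΣv = 20490 − 21160 = -670
nΣu² − (Σu)² = 8910 − 8464 = 446; nΣv² − (Σv)² = 56450 − 52900 = 3550
r = -670 / √(446 × 3550) = -670 / 1258.2925 ≈ -0.532

-0.532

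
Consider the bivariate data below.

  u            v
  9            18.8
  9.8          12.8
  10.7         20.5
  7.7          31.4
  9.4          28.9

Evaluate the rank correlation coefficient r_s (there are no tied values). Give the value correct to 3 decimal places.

Rank u: 2, 4, 5, 1, 3
Rank v: 2, 1, 3, 5, 4
d = rank(u) − rank(v): 0, 3, 2, -4, -1; Σd² = 30
ρ = 1 − 6Σd² / [n(n²−1)] = 1 − 6×30 / (5×24) = 1 − 180/120 ≈ -0.500

-0.500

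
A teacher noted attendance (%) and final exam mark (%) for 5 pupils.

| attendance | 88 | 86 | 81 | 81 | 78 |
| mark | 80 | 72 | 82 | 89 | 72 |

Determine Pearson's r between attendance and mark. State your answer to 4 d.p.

-0.0594

n = 5, Σx = 414, Σy = 395, Σx² = 34346, Σy² = 31413, Σxy = 32699
nΣxy − ΣxΣy = 163495 − 163530 = -35
nΣx² − (Σx)² = 171730 − 171396 = 334; nΣy² − (Σy)² = 157065 − 156025 = 1040
r = -35 / √(334 × 1040) = -35 / 589.3725 ≈ -0.0594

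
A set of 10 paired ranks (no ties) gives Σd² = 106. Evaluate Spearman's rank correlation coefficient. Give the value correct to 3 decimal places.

0.358

ρ = 1 − 6Σd² / [n(n²−1)] = 1 − 6×106 / (10×99)
  = 1 − 636/990 = 1 − 0.6424 ≈ 0.358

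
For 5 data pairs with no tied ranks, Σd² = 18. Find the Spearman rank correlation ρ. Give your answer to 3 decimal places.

ρ = 1 − 6Σd² / [n(n²−1)] = 1 − 6×18 / (5×24)
  = 1 − 108/120 = 1 − 0.9000 ≈ 0.100

0.100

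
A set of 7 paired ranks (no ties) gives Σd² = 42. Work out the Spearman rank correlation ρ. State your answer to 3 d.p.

0.250

ρ = 1 − 6Σd² / [n(n²−1)] = 1 − 6×42 / (7×48)
  = 1 − 252/336 = 1 − 0.7500 ≈ 0.250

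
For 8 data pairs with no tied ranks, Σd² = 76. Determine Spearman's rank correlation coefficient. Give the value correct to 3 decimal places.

0.095

ρ = 1 − 6Σd² / [n(n²−1)] = 1 − 6×76 / (8×63)
  = 1 − 456/504 = 1 − 0.9048 ≈ 0.095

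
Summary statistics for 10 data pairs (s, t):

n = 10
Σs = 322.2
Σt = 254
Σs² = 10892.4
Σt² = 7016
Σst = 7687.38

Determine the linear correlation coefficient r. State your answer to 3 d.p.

-0.924

r = (nΣst − ΣsΣt) / √[(nΣs² − (Σs)²)(nΣt² − (Σt)²)]
Numerator: 10×7687.38 − 322.2×254 = -4965
Denominator: √[(108924 − 103812.84)(70160 − 64516)] = √[5111.16 × 5644] = 5370.9764
r = -4965 / 5370.9764 ≈ -0.924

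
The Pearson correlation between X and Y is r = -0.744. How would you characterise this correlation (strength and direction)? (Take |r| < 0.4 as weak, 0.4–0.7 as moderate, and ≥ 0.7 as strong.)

r = -0.744 < 0 so the relationship is negative.
|r| = 0.744, which falls in the strong range.

strong negative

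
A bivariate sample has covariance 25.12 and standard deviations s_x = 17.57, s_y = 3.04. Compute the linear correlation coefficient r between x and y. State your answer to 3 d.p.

0.470

r = Cov(x,y) / (s_x · s_y) = 25.12 / (17.57 × 3.04)
  = 25.12 / 53.4128 ≈ 0.470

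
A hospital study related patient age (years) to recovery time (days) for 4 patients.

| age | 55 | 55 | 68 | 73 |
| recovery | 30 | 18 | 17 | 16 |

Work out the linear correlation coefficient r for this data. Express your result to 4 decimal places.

-0.6583

n = 4, Σx = 251, Σy = 81, Σx² = 16003, Σy² = 1769, Σxy = 4964
nΣxy − ΣxΣy = 19856 − 20331 = -475
nΣx² − (Σx)² = 64012 − 63001 = 1011; nΣy² − (Σy)² = 7076 − 6561 = 515
r = -475 / √(1011 × 515) = -475 / 721.5712 ≈ -0.6583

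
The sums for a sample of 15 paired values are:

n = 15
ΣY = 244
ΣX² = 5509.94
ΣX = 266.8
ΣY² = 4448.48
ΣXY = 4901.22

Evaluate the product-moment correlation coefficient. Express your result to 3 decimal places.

0.927

r = (nΣXY − ΣXΣY) / √[(nΣX² − (ΣX)²)(nΣY² − (ΣY)²)]
Numerator: 15×4901.22 − 266.8×244 = 8419.1
Denominator: √[(82649.1 − 71182.24)(66727.2 − 59536)] = √[11466.86 × 7191.2] = 9080.7755
r = 8419.1 / 9080.7755 ≈ 0.927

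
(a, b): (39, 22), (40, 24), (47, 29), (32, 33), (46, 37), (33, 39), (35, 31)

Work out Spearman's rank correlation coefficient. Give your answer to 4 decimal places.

-0.3571

Rank a: 4, 5, 7, 1, 6, 2, 3
Rank b: 1, 2, 3, 5, 6, 7, 4
d = rank(a) − rank(b): 3, 3, 4, -4, 0, -5, -1; Σd² = 76
ρ = 1 − 6Σd² / [n(n²−1)] = 1 − 6×76 / (7×48) = 1 − 456/336 ≈ -0.3571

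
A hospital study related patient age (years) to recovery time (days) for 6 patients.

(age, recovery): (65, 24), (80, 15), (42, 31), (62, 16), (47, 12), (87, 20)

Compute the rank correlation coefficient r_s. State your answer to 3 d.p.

-0.143

Rank age: 4, 5, 1, 3, 2, 6
Rank recovery: 5, 2, 6, 3, 1, 4
d = rank(age) − rank(recovery): -1, 3, -5, 0, 1, 2; Σd² = 40
ρ = 1 − 6Σd² / [n(n²−1)] = 1 − 6×40 / (6×35) = 1 − 240/210 ≈ -0.143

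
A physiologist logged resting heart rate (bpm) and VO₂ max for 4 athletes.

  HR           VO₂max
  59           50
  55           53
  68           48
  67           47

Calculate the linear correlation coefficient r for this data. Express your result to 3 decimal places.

n = 4, Σx = 249, Σy = 198, Σx² = 15619, Σy² = 9822, Σxy = 12278
nΣxy − ΣxΣy = 49112 − 49302 = -190
nΣx² − (Σx)² = 62476 − 62001 = 475; nΣy² − (Σy)² = 39288 − 39204 = 84
r = -190 / √(475 × 84) = -190 / 199.7498 ≈ -0.951

-0.951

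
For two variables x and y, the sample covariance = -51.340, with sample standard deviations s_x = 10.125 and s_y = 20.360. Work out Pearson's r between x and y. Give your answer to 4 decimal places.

r = Cov(x,y) / (s_x · s_y) = -51.340 / (10.125 × 20.360)
  = -51.340 / 206.1450 ≈ -0.2490

-0.2490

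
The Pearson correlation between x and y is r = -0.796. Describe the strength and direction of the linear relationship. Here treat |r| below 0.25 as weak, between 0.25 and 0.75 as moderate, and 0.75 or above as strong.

strong negative

r = -0.796 < 0 so the relationship is negative.
|r| = 0.796, which falls in the strong range.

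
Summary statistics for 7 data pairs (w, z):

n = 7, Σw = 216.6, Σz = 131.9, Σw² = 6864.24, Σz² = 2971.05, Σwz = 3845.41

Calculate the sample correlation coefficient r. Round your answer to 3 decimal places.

r = (nΣwz − ΣwΣz) / √[(nΣw² − (Σw)²)(nΣz² − (Σz)²)]
Numerator: 7×3845.41 − 216.6×131.9 = -1651.67
Denominator: √[(48049.68 − 46915.56)(20797.35 − 17397.61)] = √[1134.12 × 3399.74] = 1963.5970
r = -1651.67 / 1963.5970 ≈ -0.841

-0.841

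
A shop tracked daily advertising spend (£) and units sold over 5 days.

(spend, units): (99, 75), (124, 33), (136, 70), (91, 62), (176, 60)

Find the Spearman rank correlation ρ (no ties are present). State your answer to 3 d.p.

-0.300

Rank spend: 2, 3, 4, 1, 5
Rank units: 5, 1, 4, 3, 2
d = rank(spend) − rank(units): -3, 2, 0, -2, 3; Σd² = 26
ρ = 1 − 6Σd² / [n(n²−1)] = 1 − 6×26 / (5×24) = 1 − 156/120 ≈ -0.300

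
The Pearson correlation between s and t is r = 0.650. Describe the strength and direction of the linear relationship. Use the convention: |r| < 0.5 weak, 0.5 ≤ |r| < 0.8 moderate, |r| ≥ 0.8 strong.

r = 0.650 > 0 so the relationship is positive.
|r| = 0.650, which falls in the moderate range.

moderate positive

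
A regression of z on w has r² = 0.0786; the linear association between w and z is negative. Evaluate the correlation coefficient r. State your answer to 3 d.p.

|r| = √0.0786 = 0.280
The association is negative, so r = −0.280.

-0.280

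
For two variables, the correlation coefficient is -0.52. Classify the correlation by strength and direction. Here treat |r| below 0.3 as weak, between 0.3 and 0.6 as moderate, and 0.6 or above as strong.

moderate negative

r = -0.52 < 0 so the relationship is negative.
|r| = 0.52, which falls in the moderate range.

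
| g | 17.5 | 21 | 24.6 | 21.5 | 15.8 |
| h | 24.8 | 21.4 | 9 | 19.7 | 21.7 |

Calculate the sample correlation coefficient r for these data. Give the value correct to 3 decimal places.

n = 5, Σg = 100.4, Σh = 96.6, Σg² = 2064.3, Σh² = 2012.98, Σgh = 1871.21
nΣgh − ΣgΣh = 9356.05 − 9698.64 = -342.59
nΣg² − (Σg)² = 10321.5 − 10080.16 = 241.34; nΣh² − (Σh)² = 10064.9 − 9331.56 = 733.34
r = -342.59 / √(241.34 × 733.34) = -342.59 / 420.6950 ≈ -0.814

-0.814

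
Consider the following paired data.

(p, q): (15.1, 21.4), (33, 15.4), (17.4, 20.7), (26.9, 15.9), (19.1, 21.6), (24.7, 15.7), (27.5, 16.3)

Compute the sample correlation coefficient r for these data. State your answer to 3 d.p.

n = 7, Σp = 163.7, Σq = 127, Σp² = 4074.53, Σq² = 2355.16, Σpq = 2867.83
nΣpq − ΣpΣq = 20074.81 − 20789.9 = -715.09
nΣp² − (Σp)² = 28521.71 − 26797.69 = 1724.02; nΣq² − (Σq)² = 16486.12 − 16129 = 357.12
r = -715.09 / √(1724.02 × 357.12) = -715.09 / 784.6541 ≈ -0.911

-0.911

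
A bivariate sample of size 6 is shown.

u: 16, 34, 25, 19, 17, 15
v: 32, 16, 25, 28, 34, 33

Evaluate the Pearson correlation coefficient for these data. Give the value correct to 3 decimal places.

-0.978

n = 6, Σu = 126, Σv = 168, Σu² = 2912, Σv² = 4934, Σuv = 3286
nΣuv − ΣuΣv = 19716 − 21168 = -1452
nΣu² − (Σu)² = 17472 − 15876 = 1596; nΣv² − (Σv)² = 29604 − 28224 = 1380
r = -1452 / √(1596 × 1380) = -1452 / 1484.0755 ≈ -0.978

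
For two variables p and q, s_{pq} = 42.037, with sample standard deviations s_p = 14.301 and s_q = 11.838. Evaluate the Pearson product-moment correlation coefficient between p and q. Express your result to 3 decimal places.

0.248

r = Cov(p,q) / (s_p · s_q) = 42.037 / (14.301 × 11.838)
  = 42.037 / 169.2952 ≈ 0.248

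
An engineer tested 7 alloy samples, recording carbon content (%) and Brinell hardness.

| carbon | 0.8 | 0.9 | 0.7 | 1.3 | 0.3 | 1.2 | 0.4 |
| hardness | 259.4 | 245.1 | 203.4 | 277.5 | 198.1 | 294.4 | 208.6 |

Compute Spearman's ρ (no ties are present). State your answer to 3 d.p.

Rank carbon: 4, 5, 3, 7, 1, 6, 2
Rank hardness: 5, 4, 2, 6, 1, 7, 3
d = rank(carbon) − rank(hardness): -1, 1, 1, 1, 0, -1, -1; Σd² = 6
ρ = 1 − 6Σd² / [n(n²−1)] = 1 − 6×6 / (7×48) = 1 − 36/336 ≈ 0.893

0.893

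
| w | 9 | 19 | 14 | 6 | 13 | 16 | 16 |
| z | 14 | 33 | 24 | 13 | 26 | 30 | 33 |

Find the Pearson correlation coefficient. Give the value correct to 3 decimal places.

n = 7, Σw = 93, Σz = 173, Σw² = 1355, Σz² = 4695, Σwz = 2513
nΣwz − ΣwΣz = 17591 − 16089 = 1502
nΣw² − (Σw)² = 9485 − 8649 = 836; nΣz² − (Σz)² = 32865 − 29929 = 2936
r = 1502 / √(836 × 2936) = 1502 / 1566.6831 ≈ 0.959

0.959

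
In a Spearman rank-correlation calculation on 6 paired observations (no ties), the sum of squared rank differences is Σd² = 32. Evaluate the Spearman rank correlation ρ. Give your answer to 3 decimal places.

ρ = 1 − 6Σd² / [n(n²−1)] = 1 − 6×32 / (6×35)
  = 1 − 192/210 = 1 − 0.9143 ≈ 0.086

0.086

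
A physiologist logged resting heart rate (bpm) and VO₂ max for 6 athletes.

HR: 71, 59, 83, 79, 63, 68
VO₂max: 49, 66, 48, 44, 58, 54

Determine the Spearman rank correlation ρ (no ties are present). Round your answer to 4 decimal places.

-0.9429

Rank HR: 4, 1, 6, 5, 2, 3
Rank VO₂max: 3, 6, 2, 1, 5, 4
d = rank(HR) − rank(VO₂max): 1, -5, 4, 4, -3, -1; Σd² = 68
ρ = 1 − 6Σd² / [n(n²−1)] = 1 − 6×68 / (6×35) = 1 − 408/210 ≈ -0.9429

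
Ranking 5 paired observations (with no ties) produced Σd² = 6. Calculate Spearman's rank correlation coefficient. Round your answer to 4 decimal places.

0.7000

ρ = 1 − 6Σd² / [n(n²−1)] = 1 − 6×6 / (5×24)
  = 1 − 36/120 = 1 − 0.30000 ≈ 0.7000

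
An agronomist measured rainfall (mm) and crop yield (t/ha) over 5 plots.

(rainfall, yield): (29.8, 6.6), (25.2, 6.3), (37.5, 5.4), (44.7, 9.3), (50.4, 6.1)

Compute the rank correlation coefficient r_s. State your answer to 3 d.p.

Rank rainfall: 2, 1, 3, 4, 5
Rank yield: 4, 3, 1, 5, 2
d = rank(rainfall) − rank(yield): -2, -2, 2, -1, 3; Σd² = 22
ρ = 1 − 6Σd² / [n(n²−1)] = 1 − 6×22 / (5×24) = 1 − 132/120 ≈ -0.100

-0.100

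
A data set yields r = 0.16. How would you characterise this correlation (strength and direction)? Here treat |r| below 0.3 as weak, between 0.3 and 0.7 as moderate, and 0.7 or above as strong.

weak positive

r = 0.16 > 0 so the relationship is positive.
|r| = 0.16, which falls in the weak range.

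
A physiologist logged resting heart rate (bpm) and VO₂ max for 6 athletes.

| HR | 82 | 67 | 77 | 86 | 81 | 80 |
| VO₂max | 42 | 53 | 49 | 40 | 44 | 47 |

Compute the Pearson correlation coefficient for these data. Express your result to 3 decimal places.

-0.946

n = 6, Σx = 473, Σy = 275, Σx² = 37499, Σy² = 12719, Σxy = 21532
nΣxy − ΣxΣy = 129192 − 130075 = -883
nΣx² − (Σx)² = 224994 − 223729 = 1265; nΣy² − (Σy)² = 76314 − 75625 = 689
r = -883 / √(1265 × 689) = -883 / 933.5872 ≈ -0.946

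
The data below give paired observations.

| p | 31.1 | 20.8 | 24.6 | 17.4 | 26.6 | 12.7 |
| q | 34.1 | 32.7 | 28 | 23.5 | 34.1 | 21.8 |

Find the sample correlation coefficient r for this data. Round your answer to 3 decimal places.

n = 6, Σp = 133.2, Σq = 174.2, Σp² = 3176.62, Σq² = 5206.4, Σpq = 4022.29
nΣpq − ΣpΣq = 24133.74 − 23203.44 = 930.3
nΣp² − (Σp)² = 19059.72 − 17742.24 = 1317.48; nΣq² − (Σq)² = 31238.4 − 30345.64 = 892.76
r = 930.3 / √(1317.48 × 892.76) = 930.3 / 1084.5245 ≈ 0.858

0.858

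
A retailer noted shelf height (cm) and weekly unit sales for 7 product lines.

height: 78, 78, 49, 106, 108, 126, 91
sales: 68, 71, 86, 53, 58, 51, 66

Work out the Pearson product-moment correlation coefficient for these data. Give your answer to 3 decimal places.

n = 7, Σx = 636, Σy = 453, Σx² = 61626, Σy² = 30191, Σxy = 39370
nΣxy − ΣxΣy = 275590 − 288108 = -12518
nΣx² − (Σx)² = 431382 − 404496 = 26886; nΣy² − (Σy)² = 211337 − 205209 = 6128
r = -12518 / √(26886 × 6128) = -12518 / 12835.7862 ≈ -0.975

-0.975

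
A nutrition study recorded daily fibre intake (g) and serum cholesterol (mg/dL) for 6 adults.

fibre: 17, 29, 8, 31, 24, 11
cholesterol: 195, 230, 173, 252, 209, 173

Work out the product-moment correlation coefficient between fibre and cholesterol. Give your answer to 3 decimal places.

n = 6, Σx = 120, Σy = 1232, Σx² = 2852, Σy² = 257968, Σxy = 26100
nΣxy − ΣxΣy = 156600 − 147840 = 8760
nΣx² − (Σx)² = 17112 − 14400 = 2712; nΣy² − (Σy)² = 1547808 − 1517824 = 29984
r = 8760 / √(2712 × 29984) = 8760 / 9017.5722 ≈ 0.971

0.971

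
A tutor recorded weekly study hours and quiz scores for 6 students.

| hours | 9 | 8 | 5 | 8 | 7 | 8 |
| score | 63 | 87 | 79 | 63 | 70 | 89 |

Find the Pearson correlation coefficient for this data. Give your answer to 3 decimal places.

-0.232

n = 6, Σx = 45, Σy = 451, Σx² = 347, Σy² = 34569, Σxy = 3364
nΣxy − ΣxΣy = 20184 − 20295 = -111
nΣx² − (Σx)² = 2082 − 2025 = 57; nΣy² − (Σy)² = 207414 − 203401 = 4013
r = -111 / √(57 × 4013) = -111 / 478.2688 ≈ -0.232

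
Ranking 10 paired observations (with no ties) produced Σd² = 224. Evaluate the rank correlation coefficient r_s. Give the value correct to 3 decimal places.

-0.358

ρ = 1 − 6Σd² / [n(n²−1)] = 1 − 6×224 / (10×99)
  = 1 − 1344/990 = 1 − 1.3576 ≈ -0.358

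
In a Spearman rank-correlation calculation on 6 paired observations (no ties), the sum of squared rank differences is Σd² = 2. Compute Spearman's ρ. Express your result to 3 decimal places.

0.943

ρ = 1 − 6Σd² / [n(n²−1)] = 1 − 6×2 / (6×35)
  = 1 − 12/210 = 1 − 0.0571 ≈ 0.943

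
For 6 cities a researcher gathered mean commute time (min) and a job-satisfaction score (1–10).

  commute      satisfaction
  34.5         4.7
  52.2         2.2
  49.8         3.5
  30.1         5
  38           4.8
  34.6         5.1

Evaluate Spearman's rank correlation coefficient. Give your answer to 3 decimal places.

Rank commute: 2, 6, 5, 1, 4, 3
Rank satisfaction: 3, 1, 2, 5, 4, 6
d = rank(commute) − rank(satisfaction): -1, 5, 3, -4, 0, -3; Σd² = 60
ρ = 1 − 6Σd² / [n(n²−1)] = 1 − 6×60 / (6×35) = 1 − 360/210 ≈ -0.714

-0.714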